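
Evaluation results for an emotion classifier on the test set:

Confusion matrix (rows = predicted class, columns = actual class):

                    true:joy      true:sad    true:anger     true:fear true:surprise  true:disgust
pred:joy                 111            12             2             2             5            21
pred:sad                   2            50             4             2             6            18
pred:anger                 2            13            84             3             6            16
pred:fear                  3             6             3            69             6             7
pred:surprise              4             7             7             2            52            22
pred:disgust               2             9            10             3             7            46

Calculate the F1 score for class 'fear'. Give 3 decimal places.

F1 score = 2·TP/(2·TP+FP+FN).
fear: TP=69, FP=3+6+3+6+7=25, FN=2+2+3+2+3=12 → 138/175 = 0.7886

0.789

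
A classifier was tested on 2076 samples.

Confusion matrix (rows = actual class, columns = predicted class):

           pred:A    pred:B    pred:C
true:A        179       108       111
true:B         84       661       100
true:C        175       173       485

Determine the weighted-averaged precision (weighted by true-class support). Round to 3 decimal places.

0.644

Per-class precision (TP/(TP+FP)):
  A: TP=179, FP=84+175=259 → 179/438 = 0.4087
  B: TP=661, FP=108+173=281 → 661/942 = 0.7017
  C: TP=485, FP=111+100=211 → 485/696 = 0.6968
Weighted-precision = Σ (supportᵢ/N)·precisionᵢ with N=2076: (398/2076)·0.4087 + (845/2076)·0.7017 + (833/2076)·0.6968 = 0.644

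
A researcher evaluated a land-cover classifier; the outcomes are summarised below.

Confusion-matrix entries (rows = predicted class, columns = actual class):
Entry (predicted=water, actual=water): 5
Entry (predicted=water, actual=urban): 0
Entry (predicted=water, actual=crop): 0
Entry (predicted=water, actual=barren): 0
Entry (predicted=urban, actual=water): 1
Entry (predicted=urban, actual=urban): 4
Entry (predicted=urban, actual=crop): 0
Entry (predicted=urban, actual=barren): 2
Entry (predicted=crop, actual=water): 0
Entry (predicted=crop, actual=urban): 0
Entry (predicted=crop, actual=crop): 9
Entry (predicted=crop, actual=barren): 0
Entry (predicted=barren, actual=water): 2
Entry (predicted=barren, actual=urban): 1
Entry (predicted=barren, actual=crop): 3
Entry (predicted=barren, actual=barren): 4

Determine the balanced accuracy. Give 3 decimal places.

Balanced accuracy = mean of per-class recall.
  water: recall = 5/8 = 0.6250
  urban: recall = 4/5 = 0.8000
  crop: recall = 9/12 = 0.7500
  barren: recall = 4/6 = 0.6667
Mean = (0.6250 + 0.8000 + 0.7500 + 0.6667) / 4 = 0.710

0.710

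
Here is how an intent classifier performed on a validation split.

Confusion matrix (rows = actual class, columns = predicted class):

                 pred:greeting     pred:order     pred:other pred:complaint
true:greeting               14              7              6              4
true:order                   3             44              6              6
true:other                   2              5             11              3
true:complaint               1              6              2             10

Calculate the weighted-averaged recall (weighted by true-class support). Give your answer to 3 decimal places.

0.608

Per-class recall (TP/(TP+FN)):
  greeting: TP=14, FN=7+6+4=17 → 14/31 = 0.4516
  order: TP=44, FN=3+6+6=15 → 44/59 = 0.7458
  other: TP=11, FN=2+5+3=10 → 11/21 = 0.5238
  complaint: TP=10, FN=1+6+2=9 → 10/19 = 0.5263
Weighted-recall = Σ (supportᵢ/N)·recallᵢ with N=130: (31/130)·0.4516 + (59/130)·0.7458 + (21/130)·0.5238 + (19/130)·0.5263 = 0.608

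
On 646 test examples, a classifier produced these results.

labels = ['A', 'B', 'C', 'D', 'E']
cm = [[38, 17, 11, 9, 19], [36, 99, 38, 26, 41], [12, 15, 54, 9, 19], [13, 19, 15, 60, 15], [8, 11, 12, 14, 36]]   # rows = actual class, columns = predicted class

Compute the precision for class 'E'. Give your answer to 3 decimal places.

0.277

One-vs-rest for 'E': TP = diagonal; FP = other classes predicted 'E'; FN = 'E' predicted as other.
precision = TP/(TP+FP).
E: TP=36, FP=19+41+19+15=94 → 36/130 = 0.2769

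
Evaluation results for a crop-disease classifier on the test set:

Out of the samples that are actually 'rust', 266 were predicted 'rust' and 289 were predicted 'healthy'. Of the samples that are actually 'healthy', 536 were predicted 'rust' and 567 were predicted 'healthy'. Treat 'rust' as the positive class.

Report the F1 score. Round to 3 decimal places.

0.392

Precision = TP/(TP+FP) = 266/802 = 0.3317
Recall = TP/(TP+FN) = 266/555 = 0.4793
F1 = 2·TP/(2·TP+FP+FN) = 532/1357 = 0.392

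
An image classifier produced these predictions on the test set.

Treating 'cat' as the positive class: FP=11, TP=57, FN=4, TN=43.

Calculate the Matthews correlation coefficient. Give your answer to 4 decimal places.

0.7418

MCC = (TP·TN − FP·FN) / √((TP+FP)(TP+FN)(TN+FP)(TN+FN))
Numerator = 57·43 − 11·4 = 2407
Denominator = √(68·61·54·47) = √10527624 = 3244.6300
MCC = 2407 / 3244.6300 = 0.7418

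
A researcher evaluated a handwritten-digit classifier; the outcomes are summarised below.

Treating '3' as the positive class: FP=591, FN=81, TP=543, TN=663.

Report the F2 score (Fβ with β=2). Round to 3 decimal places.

0.748

Fβ = (1+β²)·TP / ((1+β²)·TP + β²·FN + FP), with β²=4
= 5·543 / (5·543 + 4·81 + 591) = 0.748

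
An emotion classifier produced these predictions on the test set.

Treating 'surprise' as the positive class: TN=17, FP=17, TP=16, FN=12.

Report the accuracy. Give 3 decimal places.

Accuracy = (TP+TN)/N = (16+17)/62 = 0.532

0.532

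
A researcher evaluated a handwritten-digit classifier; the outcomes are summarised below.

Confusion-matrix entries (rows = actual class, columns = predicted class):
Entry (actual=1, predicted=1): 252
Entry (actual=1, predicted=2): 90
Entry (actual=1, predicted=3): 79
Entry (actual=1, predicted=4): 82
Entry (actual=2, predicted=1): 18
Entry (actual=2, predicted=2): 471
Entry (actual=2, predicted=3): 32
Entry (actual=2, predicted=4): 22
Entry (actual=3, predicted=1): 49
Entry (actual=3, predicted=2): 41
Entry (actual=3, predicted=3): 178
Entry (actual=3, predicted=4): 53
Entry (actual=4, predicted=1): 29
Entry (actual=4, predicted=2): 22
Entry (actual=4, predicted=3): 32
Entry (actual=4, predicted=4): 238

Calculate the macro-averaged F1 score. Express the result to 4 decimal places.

Per-class F1 score (2·TP/(2·TP+FP+FN)):
  1: TP=252, FP=18+49+29=96, FN=90+79+82=251 → 504/851 = 0.59224
  2: TP=471, FP=90+41+22=153, FN=18+32+22=72 → 942/1167 = 0.80720
  3: TP=178, FP=79+32+32=143, FN=49+41+53=143 → 356/642 = 0.55452
  4: TP=238, FP=82+22+53=157, FN=29+22+32=83 → 476/716 = 0.66480
Macro-F1 score = mean = (0.59224 + 0.80720 + 0.55452 + 0.66480) / 4 = 0.6547

0.6547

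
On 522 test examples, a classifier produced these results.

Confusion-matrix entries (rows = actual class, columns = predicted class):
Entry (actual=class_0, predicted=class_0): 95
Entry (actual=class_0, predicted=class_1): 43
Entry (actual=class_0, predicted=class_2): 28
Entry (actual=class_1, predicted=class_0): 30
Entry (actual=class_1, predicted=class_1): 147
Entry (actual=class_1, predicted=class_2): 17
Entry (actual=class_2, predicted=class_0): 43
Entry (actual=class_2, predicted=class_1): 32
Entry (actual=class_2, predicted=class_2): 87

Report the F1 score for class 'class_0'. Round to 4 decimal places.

0.5689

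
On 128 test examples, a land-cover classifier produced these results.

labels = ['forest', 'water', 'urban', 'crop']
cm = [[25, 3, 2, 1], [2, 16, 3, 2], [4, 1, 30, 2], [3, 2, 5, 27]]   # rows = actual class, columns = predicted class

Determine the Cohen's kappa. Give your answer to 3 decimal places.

Observed agreement pₒ = trace/N = 98/128 = 0.7656
Expected agreement pₑ = Σ (rowᵢ·colᵢ)/N² = (31·34 + 23·22 + 37·40 + 37·32)/128² = 0.2578
κ = (pₒ − pₑ)/(1 − pₑ) = (0.7656 − 0.2578)/(1 − 0.2578) = 0.684

0.684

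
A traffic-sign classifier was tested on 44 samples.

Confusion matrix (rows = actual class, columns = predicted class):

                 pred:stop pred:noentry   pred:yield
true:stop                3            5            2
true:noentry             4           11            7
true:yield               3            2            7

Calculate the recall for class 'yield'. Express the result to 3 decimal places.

0.583

Take TP from the diagonal, FP from the rest of the 'yield' prediction marginal, FN from the rest of the 'yield' actual marginal.
recall = TP/(TP+FN).
yield: TP=7, FN=3+2=5 → 7/12 = 0.5833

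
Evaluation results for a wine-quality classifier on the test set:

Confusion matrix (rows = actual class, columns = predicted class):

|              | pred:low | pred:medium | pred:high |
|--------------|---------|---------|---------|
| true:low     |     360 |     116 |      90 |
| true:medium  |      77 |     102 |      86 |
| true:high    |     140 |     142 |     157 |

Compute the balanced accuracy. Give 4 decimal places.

0.4595

Balanced accuracy = mean of per-class recall.
  low: recall = 360/566 = 0.63604
  medium: recall = 102/265 = 0.38491
  high: recall = 157/439 = 0.35763
Mean = (0.63604 + 0.38491 + 0.35763) / 3 = 0.4595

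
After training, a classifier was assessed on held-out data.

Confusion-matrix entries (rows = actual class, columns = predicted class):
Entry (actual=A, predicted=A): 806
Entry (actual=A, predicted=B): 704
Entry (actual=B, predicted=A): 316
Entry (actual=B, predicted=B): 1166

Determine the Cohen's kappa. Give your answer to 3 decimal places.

0.320

Observed agreement pₒ = trace/N = 1972/2992 = 0.6591
Expected agreement pₑ = Σ (rowᵢ·colᵢ)/N² = (1510·1122 + 1482·1870)/2992² = 0.4988
κ = (pₒ − pₑ)/(1 − pₑ) = (0.6591 − 0.4988)/(1 − 0.4988) = 0.320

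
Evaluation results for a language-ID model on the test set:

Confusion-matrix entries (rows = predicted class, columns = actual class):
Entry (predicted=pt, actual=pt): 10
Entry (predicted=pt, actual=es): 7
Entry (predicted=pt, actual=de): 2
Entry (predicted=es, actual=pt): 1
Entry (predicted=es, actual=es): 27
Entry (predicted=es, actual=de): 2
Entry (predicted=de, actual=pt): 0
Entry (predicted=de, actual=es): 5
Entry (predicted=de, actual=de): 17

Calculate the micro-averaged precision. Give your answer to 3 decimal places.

Micro-averaging pools counts across classes: ΣTP=54, ΣFP=17, ΣFN=17.
Micro-precision = TP/(TP+FP) on pooled counts = 0.761 (equals overall accuracy in single-label multiclass).

0.761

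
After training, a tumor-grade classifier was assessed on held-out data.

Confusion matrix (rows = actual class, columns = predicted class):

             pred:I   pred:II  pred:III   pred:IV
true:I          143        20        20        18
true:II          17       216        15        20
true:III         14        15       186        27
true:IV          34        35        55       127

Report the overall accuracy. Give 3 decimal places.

0.699

Accuracy = trace / total = (143+216+186+127=672) / 962 = 672/962 = 0.699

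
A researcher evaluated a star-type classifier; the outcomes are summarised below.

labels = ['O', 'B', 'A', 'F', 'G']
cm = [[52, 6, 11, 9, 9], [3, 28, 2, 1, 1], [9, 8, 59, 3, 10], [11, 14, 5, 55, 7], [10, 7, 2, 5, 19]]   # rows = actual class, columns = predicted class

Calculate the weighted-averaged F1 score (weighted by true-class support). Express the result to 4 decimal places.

0.6208

Per-class F1 score (2·TP/(2·TP+FP+FN)):
  O: TP=52, FP=3+9+11+10=33, FN=6+11+9+9=35 → 104/172 = 0.60465
  B: TP=28, FP=6+8+14+7=35, FN=3+2+1+1=7 → 56/98 = 0.57143
  A: TP=59, FP=11+2+5+2=20, FN=9+8+3+10=30 → 118/168 = 0.70238
  F: TP=55, FP=9+1+3+5=18, FN=11+14+5+7=37 → 110/165 = 0.66667
  G: TP=19, FP=9+1+10+7=27, FN=10+7+2+5=24 → 38/89 = 0.42697
Weighted-F1 score = Σ (supportᵢ/N)·F1 scoreᵢ with N=346: (87/346)·0.60465 + (35/346)·0.57143 + (89/346)·0.70238 + (92/346)·0.66667 + (43/346)·0.42697 = 0.6208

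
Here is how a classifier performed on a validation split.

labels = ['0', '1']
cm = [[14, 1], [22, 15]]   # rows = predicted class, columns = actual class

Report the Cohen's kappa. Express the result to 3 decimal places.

0.239

Observed agreement pₒ = trace/N = 29/52 = 0.5577
Expected agreement pₑ = Σ (rowᵢ·colᵢ)/N² = (36·15 + 16·37)/52² = 0.4186
κ = (pₒ − pₑ)/(1 − pₑ) = (0.5577 − 0.4186)/(1 − 0.4186) = 0.239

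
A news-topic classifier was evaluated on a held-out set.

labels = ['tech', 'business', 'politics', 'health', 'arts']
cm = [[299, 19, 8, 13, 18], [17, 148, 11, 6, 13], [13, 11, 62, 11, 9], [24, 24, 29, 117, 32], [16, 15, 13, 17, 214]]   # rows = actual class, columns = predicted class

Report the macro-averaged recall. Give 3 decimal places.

Per-class recall (TP/(TP+FN)):
  tech: TP=299, FN=19+8+13+18=58 → 299/357 = 0.8375
  business: TP=148, FN=17+11+6+13=47 → 148/195 = 0.7590
  politics: TP=62, FN=13+11+11+9=44 → 62/106 = 0.5849
  health: TP=117, FN=24+24+29+32=109 → 117/226 = 0.5177
  arts: TP=214, FN=16+15+13+17=61 → 214/275 = 0.7782
Macro-recall = mean = (0.8375 + 0.7590 + 0.5849 + 0.5177 + 0.7782) / 5 = 0.695

0.695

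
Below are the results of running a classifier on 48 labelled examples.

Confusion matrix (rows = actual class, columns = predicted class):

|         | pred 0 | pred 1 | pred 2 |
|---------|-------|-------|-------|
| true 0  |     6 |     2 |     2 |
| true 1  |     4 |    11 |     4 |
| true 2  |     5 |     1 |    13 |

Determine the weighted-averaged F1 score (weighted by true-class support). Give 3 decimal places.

0.635

Per-class F1 score (2·TP/(2·TP+FP+FN)):
  0: TP=6, FP=4+5=9, FN=2+2=4 → 12/25 = 0.4800
  1: TP=11, FP=2+1=3, FN=4+4=8 → 22/33 = 0.6667
  2: TP=13, FP=2+4=6, FN=5+1=6 → 26/38 = 0.6842
Weighted-F1 score = Σ (supportᵢ/N)·F1 scoreᵢ with N=48: (10/48)·0.4800 + (19/48)·0.6667 + (19/48)·0.6842 = 0.635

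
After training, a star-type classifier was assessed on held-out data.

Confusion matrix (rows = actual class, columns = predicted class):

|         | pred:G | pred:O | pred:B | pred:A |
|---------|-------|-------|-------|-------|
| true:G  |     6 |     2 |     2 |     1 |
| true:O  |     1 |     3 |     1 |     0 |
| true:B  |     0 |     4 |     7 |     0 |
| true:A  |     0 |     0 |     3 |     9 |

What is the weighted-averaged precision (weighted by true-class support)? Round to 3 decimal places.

Per-class precision (TP/(TP+FP)):
  G: TP=6, FP=1+0+0=1 → 6/7 = 0.8571
  O: TP=3, FP=2+4+0=6 → 3/9 = 0.3333
  B: TP=7, FP=2+1+3=6 → 7/13 = 0.5385
  A: TP=9, FP=1+0+0=1 → 9/10 = 0.9000
Weighted-precision = Σ (supportᵢ/N)·precisionᵢ with N=39: (11/39)·0.8571 + (5/39)·0.3333 + (11/39)·0.5385 + (12/39)·0.9000 = 0.713

0.713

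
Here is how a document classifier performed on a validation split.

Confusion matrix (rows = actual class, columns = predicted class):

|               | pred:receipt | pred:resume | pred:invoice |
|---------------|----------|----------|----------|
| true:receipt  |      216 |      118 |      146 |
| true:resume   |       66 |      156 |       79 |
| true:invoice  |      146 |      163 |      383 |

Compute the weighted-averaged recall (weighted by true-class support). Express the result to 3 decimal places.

0.513

Per-class recall (TP/(TP+FN)):
  receipt: TP=216, FN=118+146=264 → 216/480 = 0.4500
  resume: TP=156, FN=66+79=145 → 156/301 = 0.5183
  invoice: TP=383, FN=146+163=309 → 383/692 = 0.5535
Weighted-recall = Σ (supportᵢ/N)·recallᵢ with N=1473: (480/1473)·0.4500 + (301/1473)·0.5183 + (692/1473)·0.5535 = 0.513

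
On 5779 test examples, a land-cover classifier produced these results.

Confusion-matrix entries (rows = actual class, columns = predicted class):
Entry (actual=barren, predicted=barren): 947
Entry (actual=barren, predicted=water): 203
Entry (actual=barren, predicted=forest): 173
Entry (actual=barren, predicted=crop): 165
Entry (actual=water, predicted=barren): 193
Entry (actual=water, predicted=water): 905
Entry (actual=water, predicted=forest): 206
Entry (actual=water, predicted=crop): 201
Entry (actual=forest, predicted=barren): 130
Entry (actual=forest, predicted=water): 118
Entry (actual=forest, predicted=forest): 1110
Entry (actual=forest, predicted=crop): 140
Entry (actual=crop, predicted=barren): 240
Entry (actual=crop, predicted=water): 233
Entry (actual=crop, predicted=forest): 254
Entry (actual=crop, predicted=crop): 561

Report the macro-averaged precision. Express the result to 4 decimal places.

0.6025

Per-class precision (TP/(TP+FP)):
  barren: TP=947, FP=193+130+240=563 → 947/1510 = 0.62715
  water: TP=905, FP=203+118+233=554 → 905/1459 = 0.62029
  forest: TP=1110, FP=173+206+254=633 → 1110/1743 = 0.63683
  crop: TP=561, FP=165+201+140=506 → 561/1067 = 0.52577
Macro-precision = mean = (0.62715 + 0.62029 + 0.63683 + 0.52577) / 4 = 0.6025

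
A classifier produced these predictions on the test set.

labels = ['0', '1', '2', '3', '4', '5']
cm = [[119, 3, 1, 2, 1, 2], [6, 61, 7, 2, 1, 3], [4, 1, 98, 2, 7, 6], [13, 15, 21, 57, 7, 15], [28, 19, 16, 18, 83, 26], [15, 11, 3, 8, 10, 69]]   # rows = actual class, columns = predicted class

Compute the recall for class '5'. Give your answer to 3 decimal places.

0.595

One-vs-rest for '5': TP = diagonal; FP = other classes predicted '5'; FN = '5' predicted as other.
recall = TP/(TP+FN).
5: TP=69, FN=15+11+3+8+10=47 → 69/116 = 0.5948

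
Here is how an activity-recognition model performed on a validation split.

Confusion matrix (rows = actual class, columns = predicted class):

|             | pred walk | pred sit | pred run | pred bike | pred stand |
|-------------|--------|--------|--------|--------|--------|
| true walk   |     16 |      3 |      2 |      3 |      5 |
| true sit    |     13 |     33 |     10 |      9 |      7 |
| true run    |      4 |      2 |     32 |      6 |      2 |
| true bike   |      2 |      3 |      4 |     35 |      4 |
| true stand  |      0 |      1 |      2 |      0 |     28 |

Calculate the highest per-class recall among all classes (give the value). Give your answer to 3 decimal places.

0.903

Per-class recall (TP/(TP+FN)):
  walk: TP=16, FN=3+2+3+5=13 → 16/29 = 0.5517
  sit: TP=33, FN=13+10+9+7=39 → 33/72 = 0.4583
  run: TP=32, FN=4+2+6+2=14 → 32/46 = 0.6957
  bike: TP=35, FN=2+3+4+4=13 → 35/48 = 0.7292
  stand: TP=28, FN=0+1+2+0=3 → 28/31 = 0.9032
Highest is class 'stand' with recall = 0.903.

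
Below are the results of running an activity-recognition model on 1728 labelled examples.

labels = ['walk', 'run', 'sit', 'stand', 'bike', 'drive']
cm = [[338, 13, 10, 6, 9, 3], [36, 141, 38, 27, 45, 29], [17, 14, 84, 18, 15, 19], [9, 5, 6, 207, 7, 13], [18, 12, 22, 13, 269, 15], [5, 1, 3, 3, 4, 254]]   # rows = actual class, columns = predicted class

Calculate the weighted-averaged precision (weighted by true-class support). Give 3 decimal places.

0.747

Per-class precision (TP/(TP+FP)):
  walk: TP=338, FP=36+17+9+18+5=85 → 338/423 = 0.7991
  run: TP=141, FP=13+14+5+12+1=45 → 141/186 = 0.7581
  sit: TP=84, FP=10+38+6+22+3=79 → 84/163 = 0.5153
  stand: TP=207, FP=6+27+18+13+3=67 → 207/274 = 0.7555
  bike: TP=269, FP=9+45+15+7+4=80 → 269/349 = 0.7708
  drive: TP=254, FP=3+29+19+13+15=79 → 254/333 = 0.7628
Weighted-precision = Σ (supportᵢ/N)·precisionᵢ with N=1728: (379/1728)·0.7991 + (316/1728)·0.7581 + (167/1728)·0.5153 + (247/1728)·0.7555 + (349/1728)·0.7708 + (270/1728)·0.7628 = 0.747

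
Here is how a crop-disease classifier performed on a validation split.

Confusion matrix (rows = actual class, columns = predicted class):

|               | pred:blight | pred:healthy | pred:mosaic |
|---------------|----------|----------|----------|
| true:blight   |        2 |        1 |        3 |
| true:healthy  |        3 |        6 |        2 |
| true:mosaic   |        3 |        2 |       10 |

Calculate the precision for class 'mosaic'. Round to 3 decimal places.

0.667

Treat 'mosaic' as positive and all other classes as negative.
precision = TP/(TP+FP).
mosaic: TP=10, FP=3+2=5 → 10/15 = 0.6667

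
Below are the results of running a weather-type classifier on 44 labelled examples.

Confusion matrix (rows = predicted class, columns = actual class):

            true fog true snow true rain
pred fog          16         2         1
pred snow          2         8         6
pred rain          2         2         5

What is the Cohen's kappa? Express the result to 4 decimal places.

0.4745

Observed agreement pₒ = trace/N = 29/44 = 0.65909
Expected agreement pₑ = Σ (rowᵢ·colᵢ)/N² = (20·19 + 12·16 + 12·9)/44² = 0.35124
κ = (pₒ − pₑ)/(1 − pₑ) = (0.65909 − 0.35124)/(1 − 0.35124) = 0.4745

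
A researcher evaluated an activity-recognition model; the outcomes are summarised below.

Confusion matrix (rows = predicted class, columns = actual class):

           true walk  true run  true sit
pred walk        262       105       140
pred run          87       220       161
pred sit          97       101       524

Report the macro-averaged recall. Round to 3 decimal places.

Per-class recall (TP/(TP+FN)):
  walk: TP=262, FN=87+97=184 → 262/446 = 0.5874
  run: TP=220, FN=105+101=206 → 220/426 = 0.5164
  sit: TP=524, FN=140+161=301 → 524/825 = 0.6352
Macro-recall = mean = (0.5874 + 0.5164 + 0.6352) / 3 = 0.580

0.580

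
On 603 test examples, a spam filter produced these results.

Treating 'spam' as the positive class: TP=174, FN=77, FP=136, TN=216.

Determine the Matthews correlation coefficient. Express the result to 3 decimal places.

MCC = (TP·TN − FP·FN) / √((TP+FP)(TP+FN)(TN+FP)(TN+FN))
Numerator = 174·216 − 136·77 = 27112
Denominator = √(310·251·352·293) = √8025012160 = 89582.4322
MCC = 27112 / 89582.4322 = 0.303

0.303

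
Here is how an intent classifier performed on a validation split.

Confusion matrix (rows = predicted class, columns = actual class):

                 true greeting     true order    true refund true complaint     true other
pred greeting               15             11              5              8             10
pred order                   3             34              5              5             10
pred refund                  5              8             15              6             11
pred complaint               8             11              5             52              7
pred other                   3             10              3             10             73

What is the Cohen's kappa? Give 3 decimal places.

0.441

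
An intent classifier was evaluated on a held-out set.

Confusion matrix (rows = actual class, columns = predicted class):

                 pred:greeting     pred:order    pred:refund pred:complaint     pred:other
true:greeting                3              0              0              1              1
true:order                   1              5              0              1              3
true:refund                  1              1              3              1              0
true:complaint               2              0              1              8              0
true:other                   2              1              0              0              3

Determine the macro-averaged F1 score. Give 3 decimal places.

Per-class F1 score (2·TP/(2·TP+FP+FN)):
  greeting: TP=3, FP=1+1+2+2=6, FN=0+0+1+1=2 → 6/14 = 0.4286
  order: TP=5, FP=0+1+0+1=2, FN=1+0+1+3=5 → 10/17 = 0.5882
  refund: TP=3, FP=0+0+1+0=1, FN=1+1+1+0=3 → 6/10 = 0.6000
  complaint: TP=8, FP=1+1+1+0=3, FN=2+0+1+0=3 → 16/22 = 0.7273
  other: TP=3, FP=1+3+0+0=4, FN=2+1+0+0=3 → 6/13 = 0.4615
Macro-F1 score = mean = (0.4286 + 0.5882 + 0.6000 + 0.7273 + 0.4615) / 5 = 0.561

0.561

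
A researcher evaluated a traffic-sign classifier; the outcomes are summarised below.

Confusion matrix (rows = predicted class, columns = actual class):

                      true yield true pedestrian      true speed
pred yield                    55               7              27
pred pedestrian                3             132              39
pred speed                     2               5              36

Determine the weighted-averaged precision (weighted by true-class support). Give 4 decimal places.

0.7572

Per-class precision (TP/(TP+FP)):
  yield: TP=55, FP=7+27=34 → 55/89 = 0.61798
  pedestrian: TP=132, FP=3+39=42 → 132/174 = 0.75862
  speed: TP=36, FP=2+5=7 → 36/43 = 0.83721
Weighted-precision = Σ (supportᵢ/N)·precisionᵢ with N=306: (60/306)·0.61798 + (144/306)·0.75862 + (102/306)·0.83721 = 0.7572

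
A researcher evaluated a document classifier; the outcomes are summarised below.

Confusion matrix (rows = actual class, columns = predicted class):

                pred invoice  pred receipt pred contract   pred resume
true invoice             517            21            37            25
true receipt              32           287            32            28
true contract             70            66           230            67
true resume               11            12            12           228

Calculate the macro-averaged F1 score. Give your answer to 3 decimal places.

Per-class F1 score (2·TP/(2·TP+FP+FN)):
  invoice: TP=517, FP=32+70+11=113, FN=21+37+25=83 → 1034/1230 = 0.8407
  receipt: TP=287, FP=21+66+12=99, FN=32+32+28=92 → 574/765 = 0.7503
  contract: TP=230, FP=37+32+12=81, FN=70+66+67=203 → 460/744 = 0.6183
  resume: TP=228, FP=25+28+67=120, FN=11+12+12=35 → 456/611 = 0.7463
Macro-F1 score = mean = (0.8407 + 0.7503 + 0.6183 + 0.7463) / 4 = 0.739

0.739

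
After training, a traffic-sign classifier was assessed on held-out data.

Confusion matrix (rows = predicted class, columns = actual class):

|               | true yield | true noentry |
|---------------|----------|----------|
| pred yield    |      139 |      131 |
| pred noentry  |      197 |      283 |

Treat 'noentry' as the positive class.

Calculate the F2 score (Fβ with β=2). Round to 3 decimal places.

0.662

Fβ = (1+β²)·TP / ((1+β²)·TP + β²·FN + FP), with β²=4
= 5·283 / (5·283 + 4·131 + 197) = 0.662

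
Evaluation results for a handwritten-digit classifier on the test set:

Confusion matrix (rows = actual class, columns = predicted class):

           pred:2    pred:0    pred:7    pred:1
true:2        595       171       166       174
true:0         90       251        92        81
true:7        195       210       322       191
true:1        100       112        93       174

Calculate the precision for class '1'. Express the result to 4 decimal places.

Take TP from the diagonal, FP from the rest of the '1' prediction marginal, FN from the rest of the '1' actual marginal.
precision = TP/(TP+FP).
1: TP=174, FP=174+81+191=446 → 174/620 = 0.28065

0.2806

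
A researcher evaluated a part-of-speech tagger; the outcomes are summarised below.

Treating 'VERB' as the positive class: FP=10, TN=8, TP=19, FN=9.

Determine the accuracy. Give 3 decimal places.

0.587

Accuracy = (TP+TN)/N = (19+8)/46 = 0.587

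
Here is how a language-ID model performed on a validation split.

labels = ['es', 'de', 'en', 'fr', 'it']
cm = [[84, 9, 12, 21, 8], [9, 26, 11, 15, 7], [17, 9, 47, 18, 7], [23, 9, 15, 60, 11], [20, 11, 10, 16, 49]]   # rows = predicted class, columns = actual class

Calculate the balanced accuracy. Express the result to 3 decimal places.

Balanced accuracy = mean of per-class recall.
  es: recall = 84/153 = 0.5490
  de: recall = 26/64 = 0.4063
  en: recall = 47/95 = 0.4947
  fr: recall = 60/130 = 0.4615
  it: recall = 49/82 = 0.5976
Mean = (0.5490 + 0.4063 + 0.4947 + 0.4615 + 0.5976) / 5 = 0.502

0.502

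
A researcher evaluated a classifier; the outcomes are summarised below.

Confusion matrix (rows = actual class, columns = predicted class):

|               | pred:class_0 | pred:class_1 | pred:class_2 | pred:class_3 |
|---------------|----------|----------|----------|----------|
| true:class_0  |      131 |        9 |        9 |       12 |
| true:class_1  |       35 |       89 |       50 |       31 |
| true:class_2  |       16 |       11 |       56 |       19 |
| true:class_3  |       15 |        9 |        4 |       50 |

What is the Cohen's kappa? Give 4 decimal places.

0.4573

Observed agreement pₒ = trace/N = 326/546 = 0.59707
Expected agreement pₑ = Σ (rowᵢ·colᵢ)/N² = (161·197 + 205·118 + 102·119 + 78·112)/546² = 0.25755
κ = (pₒ − pₑ)/(1 − pₑ) = (0.59707 − 0.25755)/(1 − 0.25755) = 0.4573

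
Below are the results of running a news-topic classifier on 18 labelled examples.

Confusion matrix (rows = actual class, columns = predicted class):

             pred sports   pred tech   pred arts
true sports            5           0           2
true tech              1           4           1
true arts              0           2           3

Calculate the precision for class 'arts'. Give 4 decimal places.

precision = TP/(TP+FP).
arts: TP=3, FP=2+1=3 → 3/6 = 0.50000

0.5000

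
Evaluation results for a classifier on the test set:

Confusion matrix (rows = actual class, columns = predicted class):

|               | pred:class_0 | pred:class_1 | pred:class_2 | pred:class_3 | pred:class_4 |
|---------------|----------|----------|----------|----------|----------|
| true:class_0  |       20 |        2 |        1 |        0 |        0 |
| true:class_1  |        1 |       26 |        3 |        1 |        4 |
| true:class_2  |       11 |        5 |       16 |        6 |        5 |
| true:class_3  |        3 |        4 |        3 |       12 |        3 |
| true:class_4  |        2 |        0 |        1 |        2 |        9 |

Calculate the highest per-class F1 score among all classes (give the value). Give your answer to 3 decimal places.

0.722

Per-class F1 score (2·TP/(2·TP+FP+FN)):
  class_0: TP=20, FP=1+11+3+2=17, FN=2+1+0+0=3 → 40/60 = 0.6667
  class_1: TP=26, FP=2+5+4+0=11, FN=1+3+1+4=9 → 52/72 = 0.7222
  class_2: TP=16, FP=1+3+3+1=8, FN=11+5+6+5=27 → 32/67 = 0.4776
  class_3: TP=12, FP=0+1+6+2=9, FN=3+4+3+3=13 → 24/46 = 0.5217
  class_4: TP=9, FP=0+4+5+3=12, FN=2+0+1+2=5 → 18/35 = 0.5143
Highest is class 'class_1' with F1 score = 0.722.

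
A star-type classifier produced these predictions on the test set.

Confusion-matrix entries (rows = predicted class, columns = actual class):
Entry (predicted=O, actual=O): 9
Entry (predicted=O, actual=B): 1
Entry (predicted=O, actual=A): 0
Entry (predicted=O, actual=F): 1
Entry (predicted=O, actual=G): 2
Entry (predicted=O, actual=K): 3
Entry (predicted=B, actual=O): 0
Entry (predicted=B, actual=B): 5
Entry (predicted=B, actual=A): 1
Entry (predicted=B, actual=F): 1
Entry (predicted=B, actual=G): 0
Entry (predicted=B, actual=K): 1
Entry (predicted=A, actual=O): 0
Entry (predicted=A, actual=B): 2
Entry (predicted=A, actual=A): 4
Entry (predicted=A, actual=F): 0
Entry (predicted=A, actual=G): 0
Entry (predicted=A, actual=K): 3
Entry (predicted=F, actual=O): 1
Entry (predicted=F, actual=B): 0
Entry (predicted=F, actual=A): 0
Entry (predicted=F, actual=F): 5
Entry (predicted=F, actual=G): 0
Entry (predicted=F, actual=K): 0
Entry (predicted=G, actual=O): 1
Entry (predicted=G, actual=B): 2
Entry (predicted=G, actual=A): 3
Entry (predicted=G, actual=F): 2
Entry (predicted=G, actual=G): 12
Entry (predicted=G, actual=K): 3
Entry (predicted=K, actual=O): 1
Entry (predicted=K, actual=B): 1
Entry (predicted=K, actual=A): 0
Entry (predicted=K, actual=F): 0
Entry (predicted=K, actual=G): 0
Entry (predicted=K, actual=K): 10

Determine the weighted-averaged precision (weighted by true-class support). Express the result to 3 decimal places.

0.657

Per-class precision (TP/(TP+FP)):
  O: TP=9, FP=1+0+1+2+3=7 → 9/16 = 0.5625
  B: TP=5, FP=0+1+1+0+1=3 → 5/8 = 0.6250
  A: TP=4, FP=0+2+0+0+3=5 → 4/9 = 0.4444
  F: TP=5, FP=1+0+0+0+0=1 → 5/6 = 0.8333
  G: TP=12, FP=1+2+3+2+3=11 → 12/23 = 0.5217
  K: TP=10, FP=1+1+0+0+0=2 → 10/12 = 0.8333
Weighted-precision = Σ (supportᵢ/N)·precisionᵢ with N=74: (12/74)·0.5625 + (11/74)·0.6250 + (8/74)·0.4444 + (9/74)·0.8333 + (14/74)·0.5217 + (20/74)·0.8333 = 0.657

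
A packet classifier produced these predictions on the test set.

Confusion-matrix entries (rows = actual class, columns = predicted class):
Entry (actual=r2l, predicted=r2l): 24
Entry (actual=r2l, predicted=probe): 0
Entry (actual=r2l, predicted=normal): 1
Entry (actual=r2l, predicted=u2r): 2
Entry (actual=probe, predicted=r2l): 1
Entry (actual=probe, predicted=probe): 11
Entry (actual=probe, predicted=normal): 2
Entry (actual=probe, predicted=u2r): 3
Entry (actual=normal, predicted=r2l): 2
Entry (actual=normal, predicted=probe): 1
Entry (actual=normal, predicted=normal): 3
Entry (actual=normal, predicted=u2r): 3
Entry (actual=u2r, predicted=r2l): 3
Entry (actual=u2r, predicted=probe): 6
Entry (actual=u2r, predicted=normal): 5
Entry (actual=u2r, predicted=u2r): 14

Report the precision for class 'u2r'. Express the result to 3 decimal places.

Treat 'u2r' as positive and all other classes as negative.
precision = TP/(TP+FP).
u2r: TP=14, FP=2+3+3=8 → 14/22 = 0.6364

0.636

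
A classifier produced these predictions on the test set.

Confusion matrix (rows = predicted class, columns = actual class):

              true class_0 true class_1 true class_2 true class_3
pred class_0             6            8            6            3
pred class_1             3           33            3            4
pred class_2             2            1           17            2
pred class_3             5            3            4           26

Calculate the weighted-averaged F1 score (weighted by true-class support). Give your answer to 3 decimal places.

0.660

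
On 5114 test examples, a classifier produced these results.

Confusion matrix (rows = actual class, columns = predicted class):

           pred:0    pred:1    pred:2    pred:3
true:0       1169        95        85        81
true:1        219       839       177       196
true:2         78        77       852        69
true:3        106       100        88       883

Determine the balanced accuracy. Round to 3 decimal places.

0.736

Balanced accuracy = mean of per-class recall.
  0: recall = 1169/1430 = 0.8175
  1: recall = 839/1431 = 0.5863
  2: recall = 852/1076 = 0.7918
  3: recall = 883/1177 = 0.7502
Mean = (0.8175 + 0.5863 + 0.7918 + 0.7502) / 4 = 0.736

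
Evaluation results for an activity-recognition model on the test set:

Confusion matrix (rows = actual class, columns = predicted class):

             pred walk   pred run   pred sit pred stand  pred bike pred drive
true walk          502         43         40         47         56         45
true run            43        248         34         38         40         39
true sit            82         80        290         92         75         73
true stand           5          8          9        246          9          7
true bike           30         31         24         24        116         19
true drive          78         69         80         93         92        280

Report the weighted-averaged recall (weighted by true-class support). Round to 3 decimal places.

0.545

Per-class recall (TP/(TP+FN)):
  walk: TP=502, FN=43+40+47+56+45=231 → 502/733 = 0.6849
  run: TP=248, FN=43+34+38+40+39=194 → 248/442 = 0.5611
  sit: TP=290, FN=82+80+92+75+73=402 → 290/692 = 0.4191
  stand: TP=246, FN=5+8+9+9+7=38 → 246/284 = 0.8662
  bike: TP=116, FN=30+31+24+24+19=128 → 116/244 = 0.4754
  drive: TP=280, FN=78+69+80+93+92=412 → 280/692 = 0.4046
Weighted-recall = Σ (supportᵢ/N)·recallᵢ with N=3087: (733/3087)·0.6849 + (442/3087)·0.5611 + (692/3087)·0.4191 + (284/3087)·0.8662 + (244/3087)·0.4754 + (692/3087)·0.4046 = 0.545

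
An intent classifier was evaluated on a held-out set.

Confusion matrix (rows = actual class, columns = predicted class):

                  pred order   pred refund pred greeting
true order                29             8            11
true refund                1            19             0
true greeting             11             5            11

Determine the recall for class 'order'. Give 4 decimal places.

Treat 'order' as positive and all other classes as negative.
recall = TP/(TP+FN).
order: TP=29, FN=8+11=19 → 29/48 = 0.60417

0.6042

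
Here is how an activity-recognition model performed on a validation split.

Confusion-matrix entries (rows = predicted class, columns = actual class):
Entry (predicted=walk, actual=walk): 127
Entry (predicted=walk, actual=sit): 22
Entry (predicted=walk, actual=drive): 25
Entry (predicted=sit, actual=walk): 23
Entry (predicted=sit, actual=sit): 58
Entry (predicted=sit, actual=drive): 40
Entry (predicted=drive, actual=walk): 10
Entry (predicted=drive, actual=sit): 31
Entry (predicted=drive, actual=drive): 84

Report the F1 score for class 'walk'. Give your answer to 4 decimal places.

Take TP from the diagonal, FP from the rest of the 'walk' prediction marginal, FN from the rest of the 'walk' actual marginal.
F1 score = 2·TP/(2·TP+FP+FN).
walk: TP=127, FP=22+25=47, FN=23+10=33 → 254/334 = 0.76048

0.7605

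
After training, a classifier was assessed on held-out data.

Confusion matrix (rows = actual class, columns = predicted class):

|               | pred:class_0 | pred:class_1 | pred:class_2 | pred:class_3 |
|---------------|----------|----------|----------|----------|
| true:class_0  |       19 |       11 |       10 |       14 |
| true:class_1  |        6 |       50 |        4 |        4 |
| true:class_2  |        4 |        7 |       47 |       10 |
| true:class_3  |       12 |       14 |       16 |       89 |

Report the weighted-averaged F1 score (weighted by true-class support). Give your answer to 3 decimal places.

Per-class F1 score (2·TP/(2·TP+FP+FN)):
  class_0: TP=19, FP=6+4+12=22, FN=11+10+14=35 → 38/95 = 0.4000
  class_1: TP=50, FP=11+7+14=32, FN=6+4+4=14 → 100/146 = 0.6849
  class_2: TP=47, FP=10+4+16=30, FN=4+7+10=21 → 94/145 = 0.6483
  class_3: TP=89, FP=14+4+10=28, FN=12+14+16=42 → 178/248 = 0.7177
Weighted-F1 score = Σ (supportᵢ/N)·F1 scoreᵢ with N=317: (54/317)·0.4000 + (64/317)·0.6849 + (68/317)·0.6483 + (131/317)·0.7177 = 0.642

0.642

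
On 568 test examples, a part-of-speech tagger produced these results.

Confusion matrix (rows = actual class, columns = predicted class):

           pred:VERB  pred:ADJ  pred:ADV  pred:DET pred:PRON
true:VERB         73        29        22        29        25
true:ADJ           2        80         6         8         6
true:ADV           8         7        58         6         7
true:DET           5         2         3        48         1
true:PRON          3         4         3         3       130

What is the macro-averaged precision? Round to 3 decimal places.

Per-class precision (TP/(TP+FP)):
  VERB: TP=73, FP=2+8+5+3=18 → 73/91 = 0.8022
  ADJ: TP=80, FP=29+7+2+4=42 → 80/122 = 0.6557
  ADV: TP=58, FP=22+6+3+3=34 → 58/92 = 0.6304
  DET: TP=48, FP=29+8+6+3=46 → 48/94 = 0.5106
  PRON: TP=130, FP=25+6+7+1=39 → 130/169 = 0.7692
Macro-precision = mean = (0.8022 + 0.6557 + 0.6304 + 0.5106 + 0.7692) / 5 = 0.674

0.674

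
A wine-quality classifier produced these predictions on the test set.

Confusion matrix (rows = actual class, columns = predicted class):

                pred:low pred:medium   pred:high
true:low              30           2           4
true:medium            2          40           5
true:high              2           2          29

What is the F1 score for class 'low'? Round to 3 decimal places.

0.857

Treat 'low' as positive and all other classes as negative.
F1 score = 2·TP/(2·TP+FP+FN).
low: TP=30, FP=2+2=4, FN=2+4=6 → 60/70 = 0.8571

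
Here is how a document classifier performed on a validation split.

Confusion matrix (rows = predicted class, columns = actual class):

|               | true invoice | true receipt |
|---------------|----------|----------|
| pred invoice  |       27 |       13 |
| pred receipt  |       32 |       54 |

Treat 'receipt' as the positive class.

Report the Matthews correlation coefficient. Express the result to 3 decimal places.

MCC = (TP·TN − FP·FN) / √((TP+FP)(TP+FN)(TN+FP)(TN+FN))
Numerator = 54·27 − 32·13 = 1042
Denominator = √(86·67·59·40) = √13598320 = 3687.5900
MCC = 1042 / 3687.5900 = 0.283

0.283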